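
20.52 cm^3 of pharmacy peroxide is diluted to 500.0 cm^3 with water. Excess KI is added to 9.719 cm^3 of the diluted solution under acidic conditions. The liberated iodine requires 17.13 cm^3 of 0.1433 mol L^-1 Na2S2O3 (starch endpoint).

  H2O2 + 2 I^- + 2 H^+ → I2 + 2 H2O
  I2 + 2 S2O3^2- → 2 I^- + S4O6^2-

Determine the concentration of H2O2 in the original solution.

n(S2O3^2-) = 0.01713 × 0.1433 = 2.455 × 10^-3 mol
n(I2) = n(S2O3^2-)/2 = 1.227 × 10^-3 mol
n(H2O2) in the aliquot = 1.227 × 10^-3 mol (1:1 ratio)
[H2O2]_dilute = 1.227 × 10^-3 / 0.009719 = 0.1263 mol/L
[H2O2]_original = 0.1263 × 500.0/20.52 = 3.077 mol/L

3.077 mol/L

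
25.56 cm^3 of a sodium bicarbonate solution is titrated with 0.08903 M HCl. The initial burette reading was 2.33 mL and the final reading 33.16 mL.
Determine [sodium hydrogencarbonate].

0.1074 M

NaHCO3 + HCl → NaCl + H2O + CO2
n(HCl) = 0.03083 L × 0.08903 mol/L = 2.745 × 10^-3 mol
n(NaHCO3) = 2.745 × 10^-3 mol (1:1 mole ratio)
[NaHCO3] = 2.745 × 10^-3 mol / 0.02556 L = 0.1074 mol/L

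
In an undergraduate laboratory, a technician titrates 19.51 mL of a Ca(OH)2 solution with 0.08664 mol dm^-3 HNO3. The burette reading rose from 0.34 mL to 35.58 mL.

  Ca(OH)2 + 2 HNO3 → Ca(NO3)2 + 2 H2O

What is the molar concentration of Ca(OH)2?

0.07825 mol/L

n(HNO3) = 0.03524 L × 0.08664 mol/L = 3.053 × 10^-3 mol
From the 1:2 mole ratio, n(Ca(OH)2) = 1/2 × 3.053 × 10^-3 = 1.527 × 10^-3 mol
[Ca(OH)2] = 1.527 × 10^-3 mol / 0.01951 L = 0.07825 mol/L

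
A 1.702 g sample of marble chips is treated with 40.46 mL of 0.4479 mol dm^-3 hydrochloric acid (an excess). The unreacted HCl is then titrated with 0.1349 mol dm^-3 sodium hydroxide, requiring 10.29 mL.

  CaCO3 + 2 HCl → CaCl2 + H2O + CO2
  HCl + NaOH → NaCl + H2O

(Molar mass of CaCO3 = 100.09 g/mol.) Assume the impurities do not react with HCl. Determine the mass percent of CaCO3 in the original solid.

49.20 %

n(HCl) added = 0.04046 × 0.4479 = 0.01812 mol
n(NaOH) used in back-titration = 0.01029 × 0.1349 = 1.388 × 10^-3 mol
n(HCl) left over = 1.388 × 10^-3 mol (1:1 ratio)
n(HCl) consumed by analyte = 0.01812 − 1.388 × 10^-3 = 0.01673 mol
From the 1:2 ratio, n(CaCO3) = 1/2 × 0.01673 = 8.367 × 10^-3 mol
mass of CaCO3 = 8.367 × 10^-3 × 100.09 = 0.8374 g
% CaCO3 = 0.8374 / 1.702 × 100 = 49.20 %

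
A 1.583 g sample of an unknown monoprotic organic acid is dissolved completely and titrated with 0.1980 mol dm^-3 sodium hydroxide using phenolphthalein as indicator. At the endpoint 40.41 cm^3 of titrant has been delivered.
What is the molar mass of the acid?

n(NaOH) = 0.04041 L × 0.1980 mol/L = 8.001 × 10^-3 mol
n(HA) = 8.001 × 10^-3 mol (1:1 ratio)
M = m / n = 1.583 g / 8.001 × 10^-3 mol = 197.8 g/mol

197.8 g/mol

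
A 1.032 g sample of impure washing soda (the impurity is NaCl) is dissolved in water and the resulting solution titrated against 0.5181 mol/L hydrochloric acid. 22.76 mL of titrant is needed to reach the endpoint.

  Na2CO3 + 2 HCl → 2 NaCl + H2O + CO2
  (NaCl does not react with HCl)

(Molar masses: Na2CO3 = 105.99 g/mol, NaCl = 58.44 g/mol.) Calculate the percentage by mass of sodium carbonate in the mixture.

60.55 %

n(HCl) = 0.02276 × 0.5181 = 0.01179 mol
Let x = n(Na2CO3), y = n(NaCl).
Titrant: 2x = 0.01179;  mass: 105.99x + 58.44y = 1.032
Solving, x = 5.896 × 10^-3 mol, y = 6.966 × 10^-3 mol
mass of Na2CO3 = 5.896 × 10^-3 × 105.99 = 0.6249 g
% Na2CO3 = 0.6249 / 1.032 × 100 = 60.55 %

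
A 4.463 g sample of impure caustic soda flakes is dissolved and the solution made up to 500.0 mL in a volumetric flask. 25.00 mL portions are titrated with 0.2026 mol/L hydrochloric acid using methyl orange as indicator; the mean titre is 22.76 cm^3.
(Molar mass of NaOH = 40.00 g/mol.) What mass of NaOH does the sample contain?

3.689 g

NaOH + HCl → NaCl + H2O
n(HCl) per titration = 0.02276 × 0.2026 = 4.611 × 10^-3 mol
n(NaOH) in each aliquot = 4.611 × 10^-3 mol (1:1 ratio)
n(NaOH) in the whole flask = 4.611 × 10^-3 × 500.0/25.00 = 0.09222 mol
mass of NaOH = 0.09222 × 40.00 = 3.689 g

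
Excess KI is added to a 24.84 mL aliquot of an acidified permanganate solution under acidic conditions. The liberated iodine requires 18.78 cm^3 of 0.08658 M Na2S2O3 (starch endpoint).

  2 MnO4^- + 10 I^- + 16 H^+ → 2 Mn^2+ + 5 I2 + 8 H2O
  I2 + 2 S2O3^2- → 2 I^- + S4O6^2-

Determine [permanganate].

n(S2O3^2-) = 0.01878 × 0.08658 = 1.626 × 10^-3 mol
n(I2) = n(S2O3^2-)/2 = 8.130 × 10^-4 mol
From the 2:5 ratio, n(MnO4^-) in the aliquot = 2/5 × 8.130 × 10^-4 = 3.252 × 10^-4 mol
[MnO4^-] = 3.252 × 10^-4 / 0.02484 = 0.01309 mol/L

0.01309 M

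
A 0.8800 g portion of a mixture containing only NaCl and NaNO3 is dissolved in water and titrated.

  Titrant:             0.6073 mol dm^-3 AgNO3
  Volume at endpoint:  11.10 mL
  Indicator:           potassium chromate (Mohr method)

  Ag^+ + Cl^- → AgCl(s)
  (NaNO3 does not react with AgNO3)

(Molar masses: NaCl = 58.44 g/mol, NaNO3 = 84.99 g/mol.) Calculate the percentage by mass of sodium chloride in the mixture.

n(AgNO3) = 0.01110 × 0.6073 = 6.741 × 10^-3 mol
Let x = n(NaCl), y = n(NaNO3).
Titrant: 1x = 6.741 × 10^-3;  mass: 58.44x + 84.99y = 0.8800
Solving, x = 6.741 × 10^-3 mol, y = 5.719 × 10^-3 mol
mass of NaCl = 6.741 × 10^-3 × 58.44 = 0.3939 g
% NaCl = 0.3939 / 0.8800 × 100 = 44.77 %

44.77 %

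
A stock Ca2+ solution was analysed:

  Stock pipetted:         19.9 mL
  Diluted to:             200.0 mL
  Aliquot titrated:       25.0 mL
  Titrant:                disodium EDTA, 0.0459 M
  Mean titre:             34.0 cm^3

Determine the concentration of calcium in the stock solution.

Ca^2+ + EDTA^4- → [Ca(EDTA)]^2-
n(EDTA) = 0.0340 × 0.0459 = 1.56 × 10^-3 mol
n(Ca2+) in the aliquot = 1.56 × 10^-3 mol (1:1 ratio)
[Ca2+]_dilute = 1.56 × 10^-3 / 0.0250 = 0.0624 mol/L
Dilution factor = 200.0 / 19.9 = 10.05
[Ca2+]_stock = 0.0624 × 10.05 = 0.627 mol/L

0.627 M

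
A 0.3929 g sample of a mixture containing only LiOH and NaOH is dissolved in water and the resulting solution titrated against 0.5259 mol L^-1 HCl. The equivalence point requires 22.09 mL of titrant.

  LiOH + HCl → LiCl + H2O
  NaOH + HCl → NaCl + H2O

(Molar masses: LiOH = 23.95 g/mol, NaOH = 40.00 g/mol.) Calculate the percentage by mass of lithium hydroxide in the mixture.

27.26 %

n(HCl) = 0.02209 × 0.5259 = 0.01162 mol
Let x = n(LiOH), y = n(NaOH).
Titrant: 1x + 1y = 0.01162;  mass: 23.95x + 40.00y = 0.3929
Solving, x = 4.473 × 10^-3 mol, y = 7.145 × 10^-3 mol
mass of LiOH = 4.473 × 10^-3 × 23.95 = 0.1071 g
% LiOH = 0.1071 / 0.3929 × 100 = 27.26 %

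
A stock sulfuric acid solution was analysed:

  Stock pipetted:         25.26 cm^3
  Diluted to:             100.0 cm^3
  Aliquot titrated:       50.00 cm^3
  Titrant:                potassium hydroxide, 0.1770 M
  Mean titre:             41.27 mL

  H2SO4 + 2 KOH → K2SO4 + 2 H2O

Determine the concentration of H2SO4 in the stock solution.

n(KOH) = 0.04127 × 0.1770 = 7.305 × 10^-3 mol
From the 1:2 ratio, n(H2SO4) in the aliquot = 1/2 × 7.305 × 10^-3 = 3.652 × 10^-3 mol
[H2SO4]_dilute = 3.652 × 10^-3 / 0.05000 = 0.07305 mol/L
Dilution factor = 100.0 / 25.26 = 3.959
[H2SO4]_stock = 0.07305 × 3.959 = 0.2892 mol/L

0.2892 M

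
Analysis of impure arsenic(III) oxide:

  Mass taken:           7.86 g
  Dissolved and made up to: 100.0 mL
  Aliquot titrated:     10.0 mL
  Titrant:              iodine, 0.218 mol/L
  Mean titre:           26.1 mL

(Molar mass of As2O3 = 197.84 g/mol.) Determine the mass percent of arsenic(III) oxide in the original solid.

As2O3 + 2 I2 + 2 H2O → As2O5 + 4 HI
n(I2) per titration = 0.0261 × 0.218 = 5.69 × 10^-3 mol
From the 1:2 ratio, n(As2O3) in each aliquot = 1/2 × 5.69 × 10^-3 = 2.84 × 10^-3 mol
n(As2O3) in the whole flask = 2.84 × 10^-3 × 100.0/10.0 = 0.0284 mol
mass of As2O3 = 0.0284 × 197.84 = 5.63 g
% As2O3 = 5.63 / 7.86 × 100 = 71.6 %

71.6 %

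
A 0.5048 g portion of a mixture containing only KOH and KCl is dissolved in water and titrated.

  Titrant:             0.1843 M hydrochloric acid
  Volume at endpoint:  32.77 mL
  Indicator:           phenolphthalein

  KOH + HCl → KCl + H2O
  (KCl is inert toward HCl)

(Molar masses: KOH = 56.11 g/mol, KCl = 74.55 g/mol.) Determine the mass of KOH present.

n(HCl) = 0.03277 × 0.1843 = 6.040 × 10^-3 mol
Let x = n(KOH), y = n(KCl).
Titrant: 1x = 6.040 × 10^-3;  mass: 56.11x + 74.55y = 0.5048
Solving, x = 6.040 × 10^-3 mol, y = 2.226 × 10^-3 mol
mass of KOH = 6.040 × 10^-3 × 56.11 = 0.3389 g

0.3389 g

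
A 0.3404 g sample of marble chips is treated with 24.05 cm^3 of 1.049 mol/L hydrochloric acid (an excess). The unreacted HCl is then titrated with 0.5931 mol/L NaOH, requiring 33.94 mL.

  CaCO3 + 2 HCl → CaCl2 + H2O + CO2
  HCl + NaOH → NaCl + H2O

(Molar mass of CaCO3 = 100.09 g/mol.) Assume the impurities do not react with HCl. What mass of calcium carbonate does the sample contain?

0.2552 g

n(HCl) added = 0.02405 × 1.049 = 0.02523 mol
n(NaOH) used in back-titration = 0.03394 × 0.5931 = 0.02013 mol
n(HCl) left over = 0.02013 mol (1:1 ratio)
n(HCl) consumed by analyte = 0.02523 − 0.02013 = 5.099 × 10^-3 mol
From the 1:2 ratio, n(CaCO3) = 1/2 × 5.099 × 10^-3 = 2.549 × 10^-3 mol
mass of CaCO3 = 2.549 × 10^-3 × 100.09 = 0.2552 g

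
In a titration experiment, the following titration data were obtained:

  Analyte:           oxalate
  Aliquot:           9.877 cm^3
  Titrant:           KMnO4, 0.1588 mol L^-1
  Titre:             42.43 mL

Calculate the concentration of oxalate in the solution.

1.705 mol/L

2 MnO4^- + 5 C2O4^2- + 16 H^+ → 2 Mn^2+ + 10 CO2 + 8 H2O
n(KMnO4) = 0.04243 L × 0.1588 mol/L = 6.738 × 10^-3 mol
From the 5:2 mole ratio, n(C2O4^2-) = 5/2 × 6.738 × 10^-3 = 0.01684 mol
[C2O4^2-] = 0.01684 mol / 0.009877 L = 1.705 mol/L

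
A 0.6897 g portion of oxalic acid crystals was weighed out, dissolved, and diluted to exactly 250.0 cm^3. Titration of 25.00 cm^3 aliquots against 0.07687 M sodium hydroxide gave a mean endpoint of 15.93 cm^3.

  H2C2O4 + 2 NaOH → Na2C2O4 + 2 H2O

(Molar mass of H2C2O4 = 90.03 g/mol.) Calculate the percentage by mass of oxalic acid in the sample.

n(NaOH) per titration = 0.01593 × 0.07687 = 1.225 × 10^-3 mol
From the 1:2 ratio, n(H2C2O4) in each aliquot = 1/2 × 1.225 × 10^-3 = 6.123 × 10^-4 mol
n(H2C2O4) in the whole flask = 6.123 × 10^-4 × 250.0/25.00 = 6.123 × 10^-3 mol
mass of H2C2O4 = 6.123 × 10^-3 × 90.03 = 0.5512 g
% H2C2O4 = 0.5512 / 0.6897 × 100 = 79.92 %

79.92 %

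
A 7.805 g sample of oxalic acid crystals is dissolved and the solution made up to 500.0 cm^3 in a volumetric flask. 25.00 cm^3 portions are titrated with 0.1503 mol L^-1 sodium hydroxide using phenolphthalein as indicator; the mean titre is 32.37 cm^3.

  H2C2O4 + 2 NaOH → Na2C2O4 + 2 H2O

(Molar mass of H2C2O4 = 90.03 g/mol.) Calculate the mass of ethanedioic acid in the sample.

n(NaOH) per titration = 0.03237 × 0.1503 = 4.865 × 10^-3 mol
From the 1:2 ratio, n(H2C2O4) in each aliquot = 1/2 × 4.865 × 10^-3 = 2.433 × 10^-3 mol
n(H2C2O4) in the whole flask = 2.433 × 10^-3 × 500.0/25.00 = 0.04865 mol
mass of H2C2O4 = 0.04865 × 90.03 = 4.380 g

4.380 g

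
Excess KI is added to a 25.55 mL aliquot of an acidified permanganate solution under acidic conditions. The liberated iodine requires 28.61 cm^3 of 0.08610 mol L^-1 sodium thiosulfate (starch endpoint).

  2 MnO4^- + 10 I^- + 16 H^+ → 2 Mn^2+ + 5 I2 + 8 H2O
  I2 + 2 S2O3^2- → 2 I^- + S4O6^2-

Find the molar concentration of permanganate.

0.01928 mol/L

n(S2O3^2-) = 0.02861 × 0.08610 = 2.463 × 10^-3 mol
n(I2) = n(S2O3^2-)/2 = 1.232 × 10^-3 mol
From the 2:5 ratio, n(MnO4^-) in the aliquot = 2/5 × 1.232 × 10^-3 = 4.927 × 10^-4 mol
[MnO4^-] = 4.927 × 10^-4 / 0.02555 = 0.01928 mol/L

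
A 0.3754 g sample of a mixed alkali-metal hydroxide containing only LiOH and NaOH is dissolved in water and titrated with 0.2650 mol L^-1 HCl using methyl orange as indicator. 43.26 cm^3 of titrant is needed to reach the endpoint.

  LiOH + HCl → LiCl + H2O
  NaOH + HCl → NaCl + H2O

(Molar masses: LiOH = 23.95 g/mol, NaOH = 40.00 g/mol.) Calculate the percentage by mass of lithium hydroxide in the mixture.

33.05 %

n(HCl) = 0.04326 × 0.2650 = 0.01146 mol
Let x = n(LiOH), y = n(NaOH).
Titrant: 1x + 1y = 0.01146;  mass: 23.95x + 40.00y = 0.3754
Solving, x = 5.181 × 10^-3 mol, y = 6.283 × 10^-3 mol
mass of LiOH = 5.181 × 10^-3 × 23.95 = 0.1241 g
% LiOH = 0.1241 / 0.3754 × 100 = 33.05 %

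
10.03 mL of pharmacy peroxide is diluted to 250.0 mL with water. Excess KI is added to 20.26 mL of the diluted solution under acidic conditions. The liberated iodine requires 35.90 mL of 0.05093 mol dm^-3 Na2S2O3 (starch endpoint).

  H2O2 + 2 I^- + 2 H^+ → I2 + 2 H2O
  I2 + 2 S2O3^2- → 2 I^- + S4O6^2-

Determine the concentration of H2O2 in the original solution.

1.125 mol/L

n(S2O3^2-) = 0.03590 × 0.05093 = 1.828 × 10^-3 mol
n(I2) = n(S2O3^2-)/2 = 9.142 × 10^-4 mol
n(H2O2) in the aliquot = 9.142 × 10^-4 mol (1:1 ratio)
[H2O2]_dilute = 9.142 × 10^-4 / 0.02026 = 0.04512 mol/L
[H2O2]_original = 0.04512 × 250.0/10.03 = 1.125 mol/L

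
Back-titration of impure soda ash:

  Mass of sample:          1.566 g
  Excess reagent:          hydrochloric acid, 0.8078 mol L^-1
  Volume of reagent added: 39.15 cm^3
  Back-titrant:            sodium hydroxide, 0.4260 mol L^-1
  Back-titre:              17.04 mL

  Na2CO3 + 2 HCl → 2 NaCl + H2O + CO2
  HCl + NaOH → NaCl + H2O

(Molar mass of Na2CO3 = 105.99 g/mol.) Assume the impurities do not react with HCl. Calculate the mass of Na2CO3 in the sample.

n(HCl) added = 0.03915 × 0.8078 = 0.03163 mol
n(NaOH) used in back-titration = 0.01704 × 0.4260 = 7.259 × 10^-3 mol
n(HCl) left over = 7.259 × 10^-3 mol (1:1 ratio)
n(HCl) consumed by analyte = 0.03163 − 7.259 × 10^-3 = 0.02437 mol
From the 1:2 ratio, n(Na2CO3) = 1/2 × 0.02437 = 0.01218 mol
mass of Na2CO3 = 0.01218 × 105.99 = 1.291 g

1.291 g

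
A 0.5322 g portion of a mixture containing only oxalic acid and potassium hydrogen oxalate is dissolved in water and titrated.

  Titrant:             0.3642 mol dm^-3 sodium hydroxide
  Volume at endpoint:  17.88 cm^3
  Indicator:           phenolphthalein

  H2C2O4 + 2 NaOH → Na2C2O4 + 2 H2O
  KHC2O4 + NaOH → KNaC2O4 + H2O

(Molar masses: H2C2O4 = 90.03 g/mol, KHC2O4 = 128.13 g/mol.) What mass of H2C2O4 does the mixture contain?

0.1637 g

n(NaOH) = 0.01788 × 0.3642 = 6.512 × 10^-3 mol
Let x = n(H2C2O4), y = n(KHC2O4).
Titrant: 2x + 1y = 6.512 × 10^-3;  mass: 90.03x + 128.13y = 0.5322
Solving, x = 1.818 × 10^-3 mol, y = 2.876 × 10^-3 mol
mass of H2C2O4 = 1.818 × 10^-3 × 90.03 = 0.1637 g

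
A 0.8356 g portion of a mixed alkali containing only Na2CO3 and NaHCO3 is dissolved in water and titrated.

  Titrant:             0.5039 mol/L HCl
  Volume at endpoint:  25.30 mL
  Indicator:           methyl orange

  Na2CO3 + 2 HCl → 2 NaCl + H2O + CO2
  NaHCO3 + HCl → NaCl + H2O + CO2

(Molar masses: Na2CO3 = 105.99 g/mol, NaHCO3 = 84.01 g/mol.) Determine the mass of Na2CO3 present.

0.4023 g

n(HCl) = 0.02530 × 0.5039 = 0.01275 mol
Let x = n(Na2CO3), y = n(NaHCO3).
Titrant: 2x + 1y = 0.01275;  mass: 105.99x + 84.01y = 0.8356
Solving, x = 3.795 × 10^-3 mol, y = 5.158 × 10^-3 mol
mass of Na2CO3 = 3.795 × 10^-3 × 105.99 = 0.4023 g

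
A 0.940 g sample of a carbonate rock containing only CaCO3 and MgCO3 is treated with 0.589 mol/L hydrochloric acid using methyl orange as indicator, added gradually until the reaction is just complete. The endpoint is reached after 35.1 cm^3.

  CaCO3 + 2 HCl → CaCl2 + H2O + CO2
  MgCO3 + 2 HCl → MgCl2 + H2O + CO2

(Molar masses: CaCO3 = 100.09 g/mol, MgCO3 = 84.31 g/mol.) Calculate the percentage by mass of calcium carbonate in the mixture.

46.2 %

n(HCl) = 0.0351 × 0.589 = 0.0207 mol
Let x = n(CaCO3), y = n(MgCO3).
Titrant: 2x + 2y = 0.0207;  mass: 100.09x + 84.31y = 0.940
Solving, x = 4.34 × 10^-3 mol, y = 6.00 × 10^-3 mol
mass of CaCO3 = 4.34 × 10^-3 × 100.09 = 0.434 g
% CaCO3 = 0.434 / 0.940 × 100 = 46.2 %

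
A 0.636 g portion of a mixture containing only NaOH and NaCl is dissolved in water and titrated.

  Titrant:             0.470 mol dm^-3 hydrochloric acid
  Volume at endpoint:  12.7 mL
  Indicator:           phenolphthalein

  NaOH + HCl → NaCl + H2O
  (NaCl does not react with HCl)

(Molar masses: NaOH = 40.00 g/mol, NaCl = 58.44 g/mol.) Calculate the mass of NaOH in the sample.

0.239 g

n(HCl) = 0.0127 × 0.470 = 5.97 × 10^-3 mol
Let x = n(NaOH), y = n(NaCl).
Titrant: 1x = 5.97 × 10^-3;  mass: 40.00x + 58.44y = 0.636
Solving, x = 5.97 × 10^-3 mol, y = 6.80 × 10^-3 mol
mass of NaOH = 5.97 × 10^-3 × 40.00 = 0.239 g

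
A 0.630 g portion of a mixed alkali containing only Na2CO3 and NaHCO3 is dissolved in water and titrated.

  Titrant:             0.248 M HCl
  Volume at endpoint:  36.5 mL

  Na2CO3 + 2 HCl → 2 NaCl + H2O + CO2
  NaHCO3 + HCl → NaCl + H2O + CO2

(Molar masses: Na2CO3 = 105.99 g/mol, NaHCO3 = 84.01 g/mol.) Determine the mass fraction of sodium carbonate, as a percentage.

35.4 %

n(HCl) = 0.0365 × 0.248 = 9.05 × 10^-3 mol
Let x = n(Na2CO3), y = n(NaHCO3).
Titrant: 2x + 1y = 9.05 × 10^-3;  mass: 105.99x + 84.01y = 0.630
Solving, x = 2.10 × 10^-3 mol, y = 4.85 × 10^-3 mol
mass of Na2CO3 = 2.10 × 10^-3 × 105.99 = 0.223 g
% Na2CO3 = 0.223 / 0.630 × 100 = 35.4 %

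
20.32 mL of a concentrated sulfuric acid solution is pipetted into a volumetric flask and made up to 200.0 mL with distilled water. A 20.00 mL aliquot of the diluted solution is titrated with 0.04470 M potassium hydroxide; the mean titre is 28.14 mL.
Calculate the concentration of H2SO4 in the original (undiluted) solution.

0.3095 M

H2SO4 + 2 KOH → K2SO4 + 2 H2O
n(KOH) = 0.02814 × 0.04470 = 1.258 × 10^-3 mol
From the 1:2 ratio, n(H2SO4) in the aliquot = 1/2 × 1.258 × 10^-3 = 6.289 × 10^-4 mol
[H2SO4]_dilute = 6.289 × 10^-4 / 0.02000 = 0.03145 mol/L
Dilution factor = 200.0 / 20.32 = 9.843
[H2SO4]_stock = 0.03145 × 9.843 = 0.3095 mol/L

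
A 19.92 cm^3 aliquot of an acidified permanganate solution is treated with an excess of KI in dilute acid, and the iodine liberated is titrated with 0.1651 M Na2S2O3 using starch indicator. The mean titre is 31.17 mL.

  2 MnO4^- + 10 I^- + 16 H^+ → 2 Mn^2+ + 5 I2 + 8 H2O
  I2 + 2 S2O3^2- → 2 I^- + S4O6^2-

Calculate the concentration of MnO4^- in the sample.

n(S2O3^2-) = 0.03117 × 0.1651 = 5.146 × 10^-3 mol
n(I2) = n(S2O3^2-)/2 = 2.573 × 10^-3 mol
From the 2:5 ratio, n(MnO4^-) in the aliquot = 2/5 × 2.573 × 10^-3 = 1.029 × 10^-3 mol
[MnO4^-] = 1.029 × 10^-3 / 0.01992 = 0.05167 mol/L

0.05167 M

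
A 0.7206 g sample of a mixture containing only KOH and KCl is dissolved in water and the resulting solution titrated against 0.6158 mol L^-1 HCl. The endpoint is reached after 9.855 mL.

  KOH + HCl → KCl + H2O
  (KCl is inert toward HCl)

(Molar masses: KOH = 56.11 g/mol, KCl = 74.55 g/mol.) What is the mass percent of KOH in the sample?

47.25 %

n(HCl) = 0.009855 × 0.6158 = 6.069 × 10^-3 mol
Let x = n(KOH), y = n(KCl).
Titrant: 1x = 6.069 × 10^-3;  mass: 56.11x + 74.55y = 0.7206
Solving, x = 6.069 × 10^-3 mol, y = 5.098 × 10^-3 mol
mass of KOH = 6.069 × 10^-3 × 56.11 = 0.3405 g
% KOH = 0.3405 / 0.7206 × 100 = 47.25 %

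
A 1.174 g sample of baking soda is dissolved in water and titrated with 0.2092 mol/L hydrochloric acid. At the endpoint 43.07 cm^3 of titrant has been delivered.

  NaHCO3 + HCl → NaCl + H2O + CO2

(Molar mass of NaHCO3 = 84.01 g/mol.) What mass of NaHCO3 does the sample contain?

0.7570 g

n(HCl) = 0.04307 L × 0.2092 mol/L = 9.010 × 10^-3 mol
n(NaHCO3) = 9.010 × 10^-3 mol (1:1 ratio)
mass of NaHCO3 = 9.010 × 10^-3 × 84.01 g/mol = 0.7570 g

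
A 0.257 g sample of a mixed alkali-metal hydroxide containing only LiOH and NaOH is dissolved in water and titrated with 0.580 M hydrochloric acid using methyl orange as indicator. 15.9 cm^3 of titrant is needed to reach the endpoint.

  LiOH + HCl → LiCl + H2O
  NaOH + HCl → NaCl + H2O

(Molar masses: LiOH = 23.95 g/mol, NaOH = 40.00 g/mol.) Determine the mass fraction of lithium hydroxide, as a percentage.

65.0 %

n(HCl) = 0.0159 × 0.580 = 9.22 × 10^-3 mol
Let x = n(LiOH), y = n(NaOH).
Titrant: 1x + 1y = 9.22 × 10^-3;  mass: 23.95x + 40.00y = 0.257
Solving, x = 6.97 × 10^-3 mol, y = 2.25 × 10^-3 mol
mass of LiOH = 6.97 × 10^-3 × 23.95 = 0.167 g
% LiOH = 0.167 / 0.257 × 100 = 65.0 %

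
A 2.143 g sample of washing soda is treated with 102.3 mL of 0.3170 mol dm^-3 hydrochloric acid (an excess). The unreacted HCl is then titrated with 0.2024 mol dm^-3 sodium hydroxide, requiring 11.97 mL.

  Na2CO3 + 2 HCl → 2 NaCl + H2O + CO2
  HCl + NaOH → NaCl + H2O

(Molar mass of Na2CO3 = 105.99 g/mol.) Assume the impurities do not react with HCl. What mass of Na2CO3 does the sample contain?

n(HCl) added = 0.1023 × 0.3170 = 0.03243 mol
n(NaOH) used in back-titration = 0.01197 × 0.2024 = 2.423 × 10^-3 mol
n(HCl) left over = 2.423 × 10^-3 mol (1:1 ratio)
n(HCl) consumed by analyte = 0.03243 − 2.423 × 10^-3 = 0.03001 mol
From the 1:2 ratio, n(Na2CO3) = 1/2 × 0.03001 = 0.01500 mol
mass of Na2CO3 = 0.01500 × 105.99 = 1.590 g

1.590 g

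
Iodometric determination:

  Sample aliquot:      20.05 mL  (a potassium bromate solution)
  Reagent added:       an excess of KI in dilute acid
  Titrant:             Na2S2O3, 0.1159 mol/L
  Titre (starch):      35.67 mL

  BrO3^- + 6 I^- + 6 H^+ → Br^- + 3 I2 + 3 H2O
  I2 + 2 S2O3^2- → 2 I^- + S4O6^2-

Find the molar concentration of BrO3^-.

n(S2O3^2-) = 0.03567 × 0.1159 = 4.134 × 10^-3 mol
n(I2) = n(S2O3^2-)/2 = 2.067 × 10^-3 mol
From the 1:3 ratio, n(BrO3^-) in the aliquot = 1/3 × 2.067 × 10^-3 = 6.890 × 10^-4 mol
[BrO3^-] = 6.890 × 10^-4 / 0.02005 = 0.03437 mol/L

0.03437 mol/L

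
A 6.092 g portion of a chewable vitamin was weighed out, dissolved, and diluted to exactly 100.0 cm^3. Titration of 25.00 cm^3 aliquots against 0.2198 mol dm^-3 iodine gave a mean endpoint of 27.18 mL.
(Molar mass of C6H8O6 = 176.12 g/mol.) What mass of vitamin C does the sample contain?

C6H8O6 + I2 → C6H6O6 + 2 HI
n(I2) per titration = 0.02718 × 0.2198 = 5.974 × 10^-3 mol
n(C6H8O6) in each aliquot = 5.974 × 10^-3 mol (1:1 ratio)
n(C6H8O6) in the whole flask = 5.974 × 10^-3 × 100.0/25.00 = 0.02390 mol
mass of C6H8O6 = 0.02390 × 176.12 = 4.209 g

4.209 g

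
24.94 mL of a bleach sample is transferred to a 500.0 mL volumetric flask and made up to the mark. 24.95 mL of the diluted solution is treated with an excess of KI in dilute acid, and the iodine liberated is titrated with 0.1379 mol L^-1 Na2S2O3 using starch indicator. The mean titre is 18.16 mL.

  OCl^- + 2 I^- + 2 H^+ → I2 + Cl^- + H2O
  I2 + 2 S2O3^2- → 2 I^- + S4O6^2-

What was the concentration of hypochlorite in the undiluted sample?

1.006 mol/L

n(S2O3^2-) = 0.01816 × 0.1379 = 2.504 × 10^-3 mol
n(I2) = n(S2O3^2-)/2 = 1.252 × 10^-3 mol
n(OCl^-) in the aliquot = 1.252 × 10^-3 mol (1:1 ratio)
[OCl^-]_dilute = 1.252 × 10^-3 / 0.02495 = 0.05019 mol/L
[OCl^-]_original = 0.05019 × 500.0/24.94 = 1.006 mol/L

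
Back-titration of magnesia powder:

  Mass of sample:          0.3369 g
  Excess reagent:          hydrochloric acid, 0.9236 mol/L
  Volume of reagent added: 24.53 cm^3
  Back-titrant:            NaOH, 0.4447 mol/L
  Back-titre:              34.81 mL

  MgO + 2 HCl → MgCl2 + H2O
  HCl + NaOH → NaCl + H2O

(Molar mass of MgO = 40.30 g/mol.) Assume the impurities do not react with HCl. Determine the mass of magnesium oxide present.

n(HCl) added = 0.02453 × 0.9236 = 0.02266 mol
n(NaOH) used in back-titration = 0.03481 × 0.4447 = 0.01548 mol
n(HCl) left over = 0.01548 mol (1:1 ratio)
n(HCl) consumed by analyte = 0.02266 − 0.01548 = 7.176 × 10^-3 mol
From the 1:2 ratio, n(MgO) = 1/2 × 7.176 × 10^-3 = 3.588 × 10^-3 mol
mass of MgO = 3.588 × 10^-3 × 40.30 = 0.1446 g

0.1446 g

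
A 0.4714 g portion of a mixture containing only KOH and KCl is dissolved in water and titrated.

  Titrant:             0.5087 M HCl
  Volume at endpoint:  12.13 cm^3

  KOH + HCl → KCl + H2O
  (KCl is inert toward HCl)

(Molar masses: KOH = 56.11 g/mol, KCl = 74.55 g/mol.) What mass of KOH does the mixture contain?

n(HCl) = 0.01213 × 0.5087 = 6.171 × 10^-3 mol
Let x = n(KOH), y = n(KCl).
Titrant: 1x = 6.171 × 10^-3;  mass: 56.11x + 74.55y = 0.4714
Solving, x = 6.171 × 10^-3 mol, y = 1.679 × 10^-3 mol
mass of KOH = 6.171 × 10^-3 × 56.11 = 0.3462 g

0.3462 g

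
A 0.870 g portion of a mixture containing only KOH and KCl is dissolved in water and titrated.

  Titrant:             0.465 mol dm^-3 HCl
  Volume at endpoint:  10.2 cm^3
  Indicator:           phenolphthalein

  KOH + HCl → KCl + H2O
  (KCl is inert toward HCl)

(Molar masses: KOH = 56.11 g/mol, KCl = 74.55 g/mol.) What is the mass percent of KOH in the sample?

n(HCl) = 0.0102 × 0.465 = 4.74 × 10^-3 mol
Let x = n(KOH), y = n(KCl).
Titrant: 1x = 4.74 × 10^-3;  mass: 56.11x + 74.55y = 0.870
Solving, x = 4.74 × 10^-3 mol, y = 8.10 × 10^-3 mol
mass of KOH = 4.74 × 10^-3 × 56.11 = 0.266 g
% KOH = 0.266 / 0.870 × 100 = 30.6 %

30.6 %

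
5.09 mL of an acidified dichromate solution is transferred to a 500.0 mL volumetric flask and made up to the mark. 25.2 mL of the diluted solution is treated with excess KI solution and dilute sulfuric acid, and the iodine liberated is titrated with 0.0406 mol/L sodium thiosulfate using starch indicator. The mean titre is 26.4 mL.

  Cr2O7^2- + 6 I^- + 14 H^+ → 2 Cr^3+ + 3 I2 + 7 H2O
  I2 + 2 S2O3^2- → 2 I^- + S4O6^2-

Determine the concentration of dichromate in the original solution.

n(S2O3^2-) = 0.0264 × 0.0406 = 1.07 × 10^-3 mol
n(I2) = n(S2O3^2-)/2 = 5.36 × 10^-4 mol
From the 1:3 ratio, n(Cr2O7^2-) in the aliquot = 1/3 × 5.36 × 10^-4 = 1.79 × 10^-4 mol
[Cr2O7^2-]_dilute = 1.79 × 10^-4 / 0.0252 = 0.00709 mol/L
[Cr2O7^2-]_original = 0.00709 × 500.0/5.09 = 0.696 mol/L

0.696 mol/L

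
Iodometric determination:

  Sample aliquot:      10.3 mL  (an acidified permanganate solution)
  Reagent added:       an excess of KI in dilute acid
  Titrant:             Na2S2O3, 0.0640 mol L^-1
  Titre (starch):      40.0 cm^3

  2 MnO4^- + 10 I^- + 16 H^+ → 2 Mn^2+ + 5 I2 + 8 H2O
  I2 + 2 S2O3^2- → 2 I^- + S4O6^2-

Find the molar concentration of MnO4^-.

0.0497 mol/L

n(S2O3^2-) = 0.0400 × 0.0640 = 2.56 × 10^-3 mol
n(I2) = n(S2O3^2-)/2 = 1.28 × 10^-3 mol
From the 2:5 ratio, n(MnO4^-) in the aliquot = 2/5 × 1.28 × 10^-3 = 5.12 × 10^-4 mol
[MnO4^-] = 5.12 × 10^-4 / 0.0103 = 0.0497 mol/L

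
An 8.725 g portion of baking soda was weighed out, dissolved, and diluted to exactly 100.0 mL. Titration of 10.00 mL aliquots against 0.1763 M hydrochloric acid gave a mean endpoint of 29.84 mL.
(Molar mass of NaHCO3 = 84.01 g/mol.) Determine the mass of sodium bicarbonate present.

4.420 g

NaHCO3 + HCl → NaCl + H2O + CO2
n(HCl) per titration = 0.02984 × 0.1763 = 5.261 × 10^-3 mol
n(NaHCO3) in each aliquot = 5.261 × 10^-3 mol (1:1 ratio)
n(NaHCO3) in the whole flask = 5.261 × 10^-3 × 100.0/10.00 = 0.05261 mol
mass of NaHCO3 = 0.05261 × 84.01 = 4.420 g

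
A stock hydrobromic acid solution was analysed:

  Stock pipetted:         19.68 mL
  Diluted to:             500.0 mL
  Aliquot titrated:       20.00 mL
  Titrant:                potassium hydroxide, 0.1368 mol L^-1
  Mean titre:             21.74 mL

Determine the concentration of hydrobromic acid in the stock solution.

3.778 mol/L

HBr + KOH → KBr + H2O
n(KOH) = 0.02174 × 0.1368 = 2.974 × 10^-3 mol
n(HBr) in the aliquot = 2.974 × 10^-3 mol (1:1 ratio)
[HBr]_dilute = 2.974 × 10^-3 / 0.02000 = 0.1487 mol/L
Dilution factor = 500.0 / 19.68 = 25.41
[HBr]_stock = 0.1487 × 25.41 = 3.778 mol/L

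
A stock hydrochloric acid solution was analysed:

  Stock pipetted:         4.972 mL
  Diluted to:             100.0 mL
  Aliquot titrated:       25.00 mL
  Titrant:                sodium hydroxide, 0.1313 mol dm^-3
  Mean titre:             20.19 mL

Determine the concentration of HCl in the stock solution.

HCl + NaOH → NaCl + H2O
n(NaOH) = 0.02019 × 0.1313 = 2.651 × 10^-3 mol
n(HCl) in the aliquot = 2.651 × 10^-3 mol (1:1 ratio)
[HCl]_dilute = 2.651 × 10^-3 / 0.02500 = 0.1060 mol/L
Dilution factor = 100.0 / 4.972 = 20.11
[HCl]_stock = 0.1060 × 20.11 = 2.133 mol/L

2.133 mol/L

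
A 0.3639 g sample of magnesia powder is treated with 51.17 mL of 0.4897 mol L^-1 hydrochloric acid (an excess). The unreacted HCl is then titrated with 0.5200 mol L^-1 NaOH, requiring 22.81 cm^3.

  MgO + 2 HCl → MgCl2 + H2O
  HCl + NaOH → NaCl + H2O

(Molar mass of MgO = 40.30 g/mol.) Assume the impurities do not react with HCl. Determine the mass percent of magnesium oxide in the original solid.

n(HCl) added = 0.05117 × 0.4897 = 0.02506 mol
n(NaOH) used in back-titration = 0.02281 × 0.5200 = 0.01186 mol
n(HCl) left over = 0.01186 mol (1:1 ratio)
n(HCl) consumed by analyte = 0.02506 − 0.01186 = 0.01320 mol
From the 1:2 ratio, n(MgO) = 1/2 × 0.01320 = 6.598 × 10^-3 mol
mass of MgO = 6.598 × 10^-3 × 40.30 = 0.2659 g
% MgO = 0.2659 / 0.3639 × 100 = 73.07 %

73.07 %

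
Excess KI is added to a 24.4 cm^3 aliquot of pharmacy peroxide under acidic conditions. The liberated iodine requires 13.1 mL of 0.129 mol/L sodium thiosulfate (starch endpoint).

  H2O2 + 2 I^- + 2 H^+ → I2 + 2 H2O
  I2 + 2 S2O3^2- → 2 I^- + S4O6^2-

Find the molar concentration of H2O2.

n(S2O3^2-) = 0.0131 × 0.129 = 1.69 × 10^-3 mol
n(I2) = n(S2O3^2-)/2 = 8.45 × 10^-4 mol
n(H2O2) in the aliquot = 8.45 × 10^-4 mol (1:1 ratio)
[H2O2] = 8.45 × 10^-4 / 0.0244 = 0.0346 mol/L

0.0346 mol/L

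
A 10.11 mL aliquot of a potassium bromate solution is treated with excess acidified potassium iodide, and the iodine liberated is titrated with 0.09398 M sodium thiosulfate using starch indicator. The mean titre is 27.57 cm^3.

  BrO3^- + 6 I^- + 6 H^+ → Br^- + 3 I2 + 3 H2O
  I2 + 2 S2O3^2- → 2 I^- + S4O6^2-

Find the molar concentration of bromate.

n(S2O3^2-) = 0.02757 × 0.09398 = 2.591 × 10^-3 mol
n(I2) = n(S2O3^2-)/2 = 1.296 × 10^-3 mol
From the 1:3 ratio, n(BrO3^-) in the aliquot = 1/3 × 1.296 × 10^-3 = 4.318 × 10^-4 mol
[BrO3^-] = 4.318 × 10^-4 / 0.01011 = 0.04271 mol/L

0.04271 M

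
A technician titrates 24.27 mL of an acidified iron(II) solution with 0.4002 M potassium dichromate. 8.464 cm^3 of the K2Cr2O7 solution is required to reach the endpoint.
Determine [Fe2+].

Cr2O7^2- + 6 Fe^2+ + 14 H^+ → 2 Cr^3+ + 6 Fe^3+ + 7 H2O
n(K2Cr2O7) = 0.008464 L × 0.4002 mol/L = 3.387 × 10^-3 mol
From the 6:1 mole ratio, n(Fe2+) = 6/1 × 3.387 × 10^-3 = 0.02032 mol
[Fe2+] = 0.02032 mol / 0.02427 L = 0.8374 mol/L

0.8374 M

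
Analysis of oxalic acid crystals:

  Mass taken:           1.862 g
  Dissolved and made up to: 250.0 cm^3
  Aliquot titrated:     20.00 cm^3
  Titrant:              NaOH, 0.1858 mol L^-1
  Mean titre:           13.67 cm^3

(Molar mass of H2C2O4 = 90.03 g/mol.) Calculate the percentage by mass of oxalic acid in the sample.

H2C2O4 + 2 NaOH → Na2C2O4 + 2 H2O
n(NaOH) per titration = 0.01367 × 0.1858 = 2.540 × 10^-3 mol
From the 1:2 ratio, n(H2C2O4) in each aliquot = 1/2 × 2.540 × 10^-3 = 1.270 × 10^-3 mol
n(H2C2O4) in the whole flask = 1.270 × 10^-3 × 250.0/20.00 = 0.01587 mol
mass of H2C2O4 = 0.01587 × 90.03 = 1.429 g
% H2C2O4 = 1.429 / 1.862 × 100 = 76.75 %

76.75 %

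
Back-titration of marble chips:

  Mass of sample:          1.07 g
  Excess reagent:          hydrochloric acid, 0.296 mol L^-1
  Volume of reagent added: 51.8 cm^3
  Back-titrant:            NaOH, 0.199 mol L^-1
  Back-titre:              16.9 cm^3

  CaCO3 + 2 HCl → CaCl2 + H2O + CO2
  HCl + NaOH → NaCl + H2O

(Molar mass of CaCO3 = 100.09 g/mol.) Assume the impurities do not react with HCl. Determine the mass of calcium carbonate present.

n(HCl) added = 0.0518 × 0.296 = 0.0153 mol
n(NaOH) used in back-titration = 0.0169 × 0.199 = 3.36 × 10^-3 mol
n(HCl) left over = 3.36 × 10^-3 mol (1:1 ratio)
n(HCl) consumed by analyte = 0.0153 − 3.36 × 10^-3 = 0.0120 mol
From the 1:2 ratio, n(CaCO3) = 1/2 × 0.0120 = 5.98 × 10^-3 mol
mass of CaCO3 = 5.98 × 10^-3 × 100.09 = 0.599 g

0.599 g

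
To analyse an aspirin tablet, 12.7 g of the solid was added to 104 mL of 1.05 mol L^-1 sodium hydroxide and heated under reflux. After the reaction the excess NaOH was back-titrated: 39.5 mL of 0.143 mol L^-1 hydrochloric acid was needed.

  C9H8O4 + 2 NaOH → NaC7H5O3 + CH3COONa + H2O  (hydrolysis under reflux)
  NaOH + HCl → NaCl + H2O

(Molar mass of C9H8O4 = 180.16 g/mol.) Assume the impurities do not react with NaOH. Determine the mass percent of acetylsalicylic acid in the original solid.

n(NaOH) added = 0.104 × 1.05 = 0.109 mol
n(HCl) used in back-titration = 0.0395 × 0.143 = 5.65 × 10^-3 mol
n(NaOH) left over = 5.65 × 10^-3 mol (1:1 ratio)
n(NaOH) consumed by analyte = 0.109 − 5.65 × 10^-3 = 0.104 mol
From the 1:2 ratio, n(C9H8O4) = 1/2 × 0.104 = 0.0518 mol
mass of C9H8O4 = 0.0518 × 180.16 = 9.33 g
% C9H8O4 = 9.33 / 12.7 × 100 = 73.4 %

73.4 %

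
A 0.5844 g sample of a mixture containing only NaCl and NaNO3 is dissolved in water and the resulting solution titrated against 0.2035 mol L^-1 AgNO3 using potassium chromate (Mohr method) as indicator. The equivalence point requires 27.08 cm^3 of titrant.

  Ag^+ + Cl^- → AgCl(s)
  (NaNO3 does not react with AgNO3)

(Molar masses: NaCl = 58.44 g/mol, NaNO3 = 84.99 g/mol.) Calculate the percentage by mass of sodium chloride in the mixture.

55.11 %

n(AgNO3) = 0.02708 × 0.2035 = 5.511 × 10^-3 mol
Let x = n(NaCl), y = n(NaNO3).
Titrant: 1x = 5.511 × 10^-3;  mass: 58.44x + 84.99y = 0.5844
Solving, x = 5.511 × 10^-3 mol, y = 3.087 × 10^-3 mol
mass of NaCl = 5.511 × 10^-3 × 58.44 = 0.3220 g
% NaCl = 0.3220 / 0.5844 × 100 = 55.11 %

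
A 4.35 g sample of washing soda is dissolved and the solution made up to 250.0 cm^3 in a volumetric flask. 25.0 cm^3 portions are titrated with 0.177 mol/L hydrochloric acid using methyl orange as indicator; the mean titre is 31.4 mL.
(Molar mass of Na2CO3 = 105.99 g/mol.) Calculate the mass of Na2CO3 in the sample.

2.95 g

Na2CO3 + 2 HCl → 2 NaCl + H2O + CO2
n(HCl) per titration = 0.0314 × 0.177 = 5.56 × 10^-3 mol
From the 1:2 ratio, n(Na2CO3) in each aliquot = 1/2 × 5.56 × 10^-3 = 2.78 × 10^-3 mol
n(Na2CO3) in the whole flask = 2.78 × 10^-3 × 250.0/25.0 = 0.0278 mol
mass of Na2CO3 = 0.0278 × 105.99 = 2.95 g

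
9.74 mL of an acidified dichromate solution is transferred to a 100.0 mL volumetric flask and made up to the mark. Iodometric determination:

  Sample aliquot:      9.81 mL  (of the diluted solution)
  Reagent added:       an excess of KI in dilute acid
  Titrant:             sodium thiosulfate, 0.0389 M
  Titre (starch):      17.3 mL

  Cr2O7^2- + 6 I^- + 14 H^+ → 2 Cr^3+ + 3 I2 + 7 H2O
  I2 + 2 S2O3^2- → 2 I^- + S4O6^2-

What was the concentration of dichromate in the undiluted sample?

0.117 M

n(S2O3^2-) = 0.0173 × 0.0389 = 6.73 × 10^-4 mol
n(I2) = n(S2O3^2-)/2 = 3.36 × 10^-4 mol
From the 1:3 ratio, n(Cr2O7^2-) in the aliquot = 1/3 × 3.36 × 10^-4 = 1.12 × 10^-4 mol
[Cr2O7^2-]_dilute = 1.12 × 10^-4 / 0.00981 = 0.0114 mol/L
[Cr2O7^2-]_original = 0.0114 × 100.0/9.74 = 0.117 mol/L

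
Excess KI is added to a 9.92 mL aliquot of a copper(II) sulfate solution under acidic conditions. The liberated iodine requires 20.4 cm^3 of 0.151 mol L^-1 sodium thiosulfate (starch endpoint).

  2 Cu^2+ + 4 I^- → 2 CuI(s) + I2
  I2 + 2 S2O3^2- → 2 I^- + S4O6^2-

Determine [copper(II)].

n(S2O3^2-) = 0.0204 × 0.151 = 3.08 × 10^-3 mol
n(I2) = n(S2O3^2-)/2 = 1.54 × 10^-3 mol
From the 2:1 ratio, n(Cu2+) in the aliquot = 2/1 × 1.54 × 10^-3 = 3.08 × 10^-3 mol
[Cu2+] = 3.08 × 10^-3 / 0.00992 = 0.311 mol/L

0.311 mol/L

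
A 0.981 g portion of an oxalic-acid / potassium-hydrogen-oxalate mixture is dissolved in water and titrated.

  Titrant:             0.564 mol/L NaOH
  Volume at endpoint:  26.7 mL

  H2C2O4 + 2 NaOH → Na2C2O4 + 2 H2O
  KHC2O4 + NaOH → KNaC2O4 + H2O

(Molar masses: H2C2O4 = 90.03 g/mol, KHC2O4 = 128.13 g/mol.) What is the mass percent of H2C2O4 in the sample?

52.4 %

n(NaOH) = 0.0267 × 0.564 = 0.0151 mol
Let x = n(H2C2O4), y = n(KHC2O4).
Titrant: 2x + 1y = 0.0151;  mass: 90.03x + 128.13y = 0.981
Solving, x = 5.71 × 10^-3 mol, y = 3.65 × 10^-3 mol
mass of H2C2O4 = 5.71 × 10^-3 × 90.03 = 0.514 g
% H2C2O4 = 0.514 / 0.981 × 100 = 52.4 %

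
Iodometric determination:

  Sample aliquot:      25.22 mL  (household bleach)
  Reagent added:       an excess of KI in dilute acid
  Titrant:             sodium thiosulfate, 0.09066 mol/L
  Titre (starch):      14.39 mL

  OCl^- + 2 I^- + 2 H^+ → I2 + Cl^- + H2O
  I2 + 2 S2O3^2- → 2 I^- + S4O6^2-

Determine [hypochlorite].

n(S2O3^2-) = 0.01439 × 0.09066 = 1.305 × 10^-3 mol
n(I2) = n(S2O3^2-)/2 = 6.523 × 10^-4 mol
n(OCl^-) in the aliquot = 6.523 × 10^-4 mol (1:1 ratio)
[OCl^-] = 6.523 × 10^-4 / 0.02522 = 0.02586 mol/L

0.02586 mol/L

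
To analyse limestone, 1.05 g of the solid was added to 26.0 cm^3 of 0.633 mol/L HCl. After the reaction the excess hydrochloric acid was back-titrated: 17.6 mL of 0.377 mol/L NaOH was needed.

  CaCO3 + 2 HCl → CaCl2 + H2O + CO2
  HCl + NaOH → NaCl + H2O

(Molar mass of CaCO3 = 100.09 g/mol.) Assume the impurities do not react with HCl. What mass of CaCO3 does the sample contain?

0.492 g

n(HCl) added = 0.0260 × 0.633 = 0.0165 mol
n(NaOH) used in back-titration = 0.0176 × 0.377 = 6.64 × 10^-3 mol
n(HCl) left over = 6.64 × 10^-3 mol (1:1 ratio)
n(HCl) consumed by analyte = 0.0165 − 6.64 × 10^-3 = 9.82 × 10^-3 mol
From the 1:2 ratio, n(CaCO3) = 1/2 × 9.82 × 10^-3 = 4.91 × 10^-3 mol
mass of CaCO3 = 4.91 × 10^-3 × 100.09 = 0.492 g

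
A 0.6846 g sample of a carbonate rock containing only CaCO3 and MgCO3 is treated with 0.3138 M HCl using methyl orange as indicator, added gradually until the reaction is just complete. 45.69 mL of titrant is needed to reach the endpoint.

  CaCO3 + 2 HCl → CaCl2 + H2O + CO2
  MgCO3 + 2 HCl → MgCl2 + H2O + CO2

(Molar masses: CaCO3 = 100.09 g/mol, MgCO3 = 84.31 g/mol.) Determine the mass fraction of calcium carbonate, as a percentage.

74.31 %

n(HCl) = 0.04569 × 0.3138 = 0.01434 mol
Let x = n(CaCO3), y = n(MgCO3).
Titrant: 2x + 2y = 0.01434;  mass: 100.09x + 84.31y = 0.6846
Solving, x = 5.082 × 10^-3 mol, y = 2.086 × 10^-3 mol
mass of CaCO3 = 5.082 × 10^-3 × 100.09 = 0.5087 g
% CaCO3 = 0.5087 / 0.6846 × 100 = 74.31 %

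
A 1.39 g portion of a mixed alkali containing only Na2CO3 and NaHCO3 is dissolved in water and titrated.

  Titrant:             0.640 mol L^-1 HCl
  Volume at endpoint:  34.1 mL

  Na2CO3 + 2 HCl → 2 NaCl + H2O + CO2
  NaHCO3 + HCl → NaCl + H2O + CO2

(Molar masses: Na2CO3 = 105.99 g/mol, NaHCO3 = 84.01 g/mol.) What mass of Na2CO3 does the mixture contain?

n(HCl) = 0.0341 × 0.640 = 0.0218 mol
Let x = n(Na2CO3), y = n(NaHCO3).
Titrant: 2x + 1y = 0.0218;  mass: 105.99x + 84.01y = 1.39
Solving, x = 7.15 × 10^-3 mol, y = 7.53 × 10^-3 mol
mass of Na2CO3 = 7.15 × 10^-3 × 105.99 = 0.758 g

0.758 g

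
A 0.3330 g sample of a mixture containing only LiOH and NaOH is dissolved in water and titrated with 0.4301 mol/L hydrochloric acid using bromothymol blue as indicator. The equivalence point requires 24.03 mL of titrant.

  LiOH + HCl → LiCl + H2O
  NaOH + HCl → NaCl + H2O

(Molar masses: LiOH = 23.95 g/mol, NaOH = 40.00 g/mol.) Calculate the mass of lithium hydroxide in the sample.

n(HCl) = 0.02403 × 0.4301 = 0.01034 mol
Let x = n(LiOH), y = n(NaOH).
Titrant: 1x + 1y = 0.01034;  mass: 23.95x + 40.00y = 0.3330
Solving, x = 5.010 × 10^-3 mol, y = 5.325 × 10^-3 mol
mass of LiOH = 5.010 × 10^-3 × 23.95 = 0.1200 g

0.1200 g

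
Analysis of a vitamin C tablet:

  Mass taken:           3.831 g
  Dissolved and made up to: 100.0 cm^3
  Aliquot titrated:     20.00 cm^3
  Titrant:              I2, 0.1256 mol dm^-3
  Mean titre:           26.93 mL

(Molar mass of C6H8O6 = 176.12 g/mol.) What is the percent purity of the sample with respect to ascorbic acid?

C6H8O6 + I2 → C6H6O6 + 2 HI
n(I2) per titration = 0.02693 × 0.1256 = 3.382 × 10^-3 mol
n(C6H8O6) in each aliquot = 3.382 × 10^-3 mol (1:1 ratio)
n(C6H8O6) in the whole flask = 3.382 × 10^-3 × 100.0/20.00 = 0.01691 mol
mass of C6H8O6 = 0.01691 × 176.12 = 2.979 g
% C6H8O6 = 2.979 / 3.831 × 100 = 77.75 %

77.75 %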